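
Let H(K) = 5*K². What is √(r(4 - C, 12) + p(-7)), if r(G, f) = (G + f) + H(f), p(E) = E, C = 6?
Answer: √723 ≈ 26.889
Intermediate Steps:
r(G, f) = G + f + 5*f² (r(G, f) = (G + f) + 5*f² = G + f + 5*f²)
√(r(4 - C, 12) + p(-7)) = √(((4 - 1*6) + 12 + 5*12²) - 7) = √(((4 - 6) + 12 + 5*144) - 7) = √((-2 + 12 + 720) - 7) = √(730 - 7) = √723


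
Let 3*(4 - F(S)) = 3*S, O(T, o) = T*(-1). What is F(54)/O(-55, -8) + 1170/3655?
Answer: -4736/8041 ≈ -0.58898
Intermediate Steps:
O(T, o) = -T
F(S) = 4 - S
F(54)/O(-55, -8) + 1170/3655 = (4 - 1*54)/((-1*(-55))) + 1170/3655 = (4 - 54)/55 + 1170*(1/3655) = -50*1/55 + 234/731 = -10/11 + 234/731 = -4736/8041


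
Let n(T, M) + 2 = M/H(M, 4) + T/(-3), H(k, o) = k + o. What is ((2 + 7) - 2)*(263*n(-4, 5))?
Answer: -1841/9 ≈ -204.56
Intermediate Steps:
n(T, M) = -2 - T/3 + M/(4 + M) (n(T, M) = -2 + (M/(M + 4) + T/(-3)) = -2 + (M/(4 + M) + T*(-⅓)) = -2 + (M/(4 + M) - T/3) = -2 + (-T/3 + M/(4 + M)) = -2 - T/3 + M/(4 + M))
((2 + 7) - 2)*(263*n(-4, 5)) = ((2 + 7) - 2)*(263*((5 - (4 + 5)*(6 - 4)/3)/(4 + 5))) = (9 - 2)*(263*((5 - ⅓*9*2)/9)) = 7*(263*((5 - 6)/9)) = 7*(263*((⅑)*(-1))) = 7*(263*(-⅑)) = 7*(-263/9) = -1841/9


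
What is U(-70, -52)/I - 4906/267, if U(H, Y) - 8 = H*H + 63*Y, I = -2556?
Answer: -360430/18957 ≈ -19.013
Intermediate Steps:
U(H, Y) = 8 + H² + 63*Y (U(H, Y) = 8 + (H*H + 63*Y) = 8 + (H² + 63*Y) = 8 + H² + 63*Y)
U(-70, -52)/I - 4906/267 = (8 + (-70)² + 63*(-52))/(-2556) - 4906/267 = (8 + 4900 - 3276)*(-1/2556) - 4906*1/267 = 1632*(-1/2556) - 4906/267 = -136/213 - 4906/267 = -360430/18957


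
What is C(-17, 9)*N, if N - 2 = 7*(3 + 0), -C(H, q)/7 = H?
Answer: 2737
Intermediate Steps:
C(H, q) = -7*H
N = 23 (N = 2 + 7*(3 + 0) = 2 + 7*3 = 2 + 21 = 23)
C(-17, 9)*N = -7*(-17)*23 = 119*23 = 2737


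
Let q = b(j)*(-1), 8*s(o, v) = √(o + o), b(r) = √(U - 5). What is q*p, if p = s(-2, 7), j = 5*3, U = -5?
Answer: √10/4 ≈ 0.79057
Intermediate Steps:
j = 15
b(r) = I*√10 (b(r) = √(-5 - 5) = √(-10) = I*√10)
s(o, v) = √2*√o/8 (s(o, v) = √(o + o)/8 = √(2*o)/8 = (√2*√o)/8 = √2*√o/8)
q = -I*√10 (q = (I*√10)*(-1) = -I*√10 ≈ -3.1623*I)
p = I/4 (p = √2*√(-2)/8 = √2*(I*√2)/8 = I/4 ≈ 0.25*I)
q*p = (-I*√10)*(I/4) = √10/4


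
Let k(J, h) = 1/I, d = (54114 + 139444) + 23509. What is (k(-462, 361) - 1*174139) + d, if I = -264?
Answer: 11332991/264 ≈ 42928.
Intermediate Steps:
d = 217067 (d = 193558 + 23509 = 217067)
k(J, h) = -1/264 (k(J, h) = 1/(-264) = -1/264)
(k(-462, 361) - 1*174139) + d = (-1/264 - 1*174139) + 217067 = (-1/264 - 174139) + 217067 = -45972697/264 + 217067 = 11332991/264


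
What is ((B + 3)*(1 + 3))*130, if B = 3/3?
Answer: 2080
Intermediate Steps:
B = 1 (B = 3*(1/3) = 1)
((B + 3)*(1 + 3))*130 = ((1 + 3)*(1 + 3))*130 = (4*4)*130 = 16*130 = 2080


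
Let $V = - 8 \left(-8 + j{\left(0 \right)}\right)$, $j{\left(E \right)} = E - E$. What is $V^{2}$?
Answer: $4096$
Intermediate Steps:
$j{\left(E \right)} = 0$
$V = 64$ ($V = - 8 \left(-8 + 0\right) = \left(-8\right) \left(-8\right) = 64$)
$V^{2} = 64^{2} = 4096$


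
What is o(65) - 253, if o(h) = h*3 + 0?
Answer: -58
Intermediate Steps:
o(h) = 3*h (o(h) = 3*h + 0 = 3*h)
o(65) - 253 = 3*65 - 253 = 195 - 253 = -58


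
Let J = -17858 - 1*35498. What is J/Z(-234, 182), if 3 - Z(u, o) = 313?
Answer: 26678/155 ≈ 172.12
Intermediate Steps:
Z(u, o) = -310 (Z(u, o) = 3 - 1*313 = 3 - 313 = -310)
J = -53356 (J = -17858 - 35498 = -53356)
J/Z(-234, 182) = -53356/(-310) = -53356*(-1/310) = 26678/155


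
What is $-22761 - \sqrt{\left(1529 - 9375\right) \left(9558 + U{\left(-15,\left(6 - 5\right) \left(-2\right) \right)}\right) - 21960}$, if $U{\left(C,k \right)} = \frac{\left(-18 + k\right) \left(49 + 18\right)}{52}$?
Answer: $-22761 - \frac{i \sqrt{12643201402}}{13} \approx -22761.0 - 8649.4 i$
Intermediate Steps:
$U{\left(C,k \right)} = - \frac{603}{26} + \frac{67 k}{52}$ ($U{\left(C,k \right)} = \left(-18 + k\right) 67 \cdot \frac{1}{52} = \left(-1206 + 67 k\right) \frac{1}{52} = - \frac{603}{26} + \frac{67 k}{52}$)
$-22761 - \sqrt{\left(1529 - 9375\right) \left(9558 + U{\left(-15,\left(6 - 5\right) \left(-2\right) \right)}\right) - 21960} = -22761 - \sqrt{\left(1529 - 9375\right) \left(9558 - \left(\frac{603}{26} - \frac{67 \left(6 - 5\right) \left(-2\right)}{52}\right)\right) - 21960} = -22761 - \sqrt{- 7846 \left(9558 - \left(\frac{603}{26} - \frac{67 \cdot 1 \left(-2\right)}{52}\right)\right) - 21960} = -22761 - \sqrt{- 7846 \left(9558 + \left(- \frac{603}{26} + \frac{67}{52} \left(-2\right)\right)\right) - 21960} = -22761 - \sqrt{- 7846 \left(9558 - \frac{335}{13}\right) - 21960} = -22761 - \sqrt{\left(-7846\right) \frac{123919}{13} - 21960} = -22761 - \sqrt{- \frac{972268474}{13} - 21960} = -22761 - \sqrt{- \frac{972553954}{13}} = -22761 - \frac{i \sqrt{12643201402}}{13}$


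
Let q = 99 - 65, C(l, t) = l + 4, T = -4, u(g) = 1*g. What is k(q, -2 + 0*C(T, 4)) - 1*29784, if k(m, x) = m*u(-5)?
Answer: -29954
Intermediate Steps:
u(g) = g
C(l, t) = 4 + l
q = 34
k(m, x) = -5*m (k(m, x) = m*(-5) = -5*m)
k(q, -2 + 0*C(T, 4)) - 1*29784 = -5*34 - 1*29784 = -170 - 29784 = -29954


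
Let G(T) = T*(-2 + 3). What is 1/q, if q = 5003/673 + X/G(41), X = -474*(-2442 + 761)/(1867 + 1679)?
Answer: 397743/5136620 ≈ 0.077433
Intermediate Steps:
G(T) = T (G(T) = T*1 = T)
X = 132799/591 (X = -474/(3546/(-1681)) = -474/(3546*(-1/1681)) = -474/(-3546/1681) = -474*(-1681/3546) = 132799/591 ≈ 224.70)
q = 5136620/397743 (q = 5003/673 + (132799/591)/41 = 5003*(1/673) + (132799/591)*(1/41) = 5003/673 + 3239/591 = 5136620/397743 ≈ 12.914)
1/q = 1/(5136620/397743) = 397743/5136620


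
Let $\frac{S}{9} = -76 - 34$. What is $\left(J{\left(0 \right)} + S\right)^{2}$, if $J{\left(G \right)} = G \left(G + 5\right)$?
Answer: $980100$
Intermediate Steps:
$J{\left(G \right)} = G \left(5 + G\right)$
$S = -990$ ($S = 9 \left(-76 - 34\right) = 9 \left(-110\right) = -990$)
$\left(J{\left(0 \right)} + S\right)^{2} = \left(0 \left(5 + 0\right) - 990\right)^{2} = \left(0 \cdot 5 - 990\right)^{2} = \left(0 - 990\right)^{2} = \left(-990\right)^{2} = 980100$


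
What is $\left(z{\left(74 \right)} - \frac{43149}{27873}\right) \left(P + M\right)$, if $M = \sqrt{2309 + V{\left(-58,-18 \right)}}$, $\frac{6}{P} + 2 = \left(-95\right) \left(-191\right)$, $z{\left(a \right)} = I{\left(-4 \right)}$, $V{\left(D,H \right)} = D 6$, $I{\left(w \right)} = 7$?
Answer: $\frac{5332}{2957309} + \frac{2666 \sqrt{1961}}{489} \approx 241.43$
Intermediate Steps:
$V{\left(D,H \right)} = 6 D$
$z{\left(a \right)} = 7$
$P = \frac{6}{18143}$ ($P = \frac{6}{-2 - -18145} = \frac{6}{-2 + 18145} = \frac{6}{18143} \approx 0.00033071$)
$M = \sqrt{1961}$ ($M = \sqrt{2309 + 6 \left(-58\right)} = \sqrt{2309 - 348} = \sqrt{1961} \approx 44.283$)
$\left(z{\left(74 \right)} - \frac{43149}{27873}\right) \left(P + M\right) = \left(7 - \frac{43149}{27873}\right) \left(\frac{6}{18143} + \sqrt{1961}\right) = \left(7 - \frac{757}{489}\right) \left(\frac{6}{18143} + \sqrt{1961}\right) = \frac{2666 \left(\frac{6}{18143} + \sqrt{1961}\right)}{489} = \frac{5332}{2957309} + \frac{2666 \sqrt{1961}}{489}$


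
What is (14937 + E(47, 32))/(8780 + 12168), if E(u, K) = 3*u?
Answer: 7539/10474 ≈ 0.71978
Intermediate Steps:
(14937 + E(47, 32))/(8780 + 12168) = (14937 + 3*47)/(8780 + 12168) = (14937 + 141)/20948 = 15078*(1/20948) = 7539/10474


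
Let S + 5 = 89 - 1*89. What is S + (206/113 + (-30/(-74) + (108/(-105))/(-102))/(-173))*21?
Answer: 2043202852/61481605 ≈ 33.233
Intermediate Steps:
S = -5 (S = -5 + (89 - 1*89) = -5 + (89 - 89) = -5 + 0 = -5)
S + (206/113 + (-30/(-74) + (108/(-105))/(-102))/(-173))*21 = -5 + (206/113 + (-30/(-74) + (108/(-105))/(-102))/(-173))*21 = -5 + (206*(1/113) + (-30*(-1/74) + (108*(-1/105))*(-1/102))*(-1/173))*21 = -5 + (206/113 + (15/37 - 36/35*(-1/102))*(-1/173))*21 = -5 + (206/113 + (15/37 + 6/595)*(-1/173))*21 = -5 + (206/113 + (9147/22015)*(-1/173))*21 = -5 + (206/113 - 9147/3808595)*21 = -5 + (783536959/430371235)*21 = -5 + 2350610877/61481605 = 2043202852/61481605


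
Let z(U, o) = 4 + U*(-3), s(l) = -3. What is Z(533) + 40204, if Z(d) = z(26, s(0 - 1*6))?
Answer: 40130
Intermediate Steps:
z(U, o) = 4 - 3*U
Z(d) = -74 (Z(d) = 4 - 3*26 = 4 - 78 = -74)
Z(533) + 40204 = -74 + 40204 = 40130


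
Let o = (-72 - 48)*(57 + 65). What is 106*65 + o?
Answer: -7750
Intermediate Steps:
o = -14640 (o = -120*122 = -14640)
106*65 + o = 106*65 - 14640 = 6890 - 14640 = -7750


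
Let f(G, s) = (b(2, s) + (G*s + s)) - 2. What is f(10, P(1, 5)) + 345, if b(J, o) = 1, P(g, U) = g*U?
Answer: 399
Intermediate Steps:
P(g, U) = U*g
f(G, s) = -1 + s + G*s (f(G, s) = (1 + (G*s + s)) - 2 = (1 + (s + G*s)) - 2 = (1 + s + G*s) - 2 = -1 + s + G*s)
f(10, P(1, 5)) + 345 = (-1 + 5*1 + 10*(5*1)) + 345 = (-1 + 5 + 10*5) + 345 = (-1 + 5 + 50) + 345 = 54 + 345 = 399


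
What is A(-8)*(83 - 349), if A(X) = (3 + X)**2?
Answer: -6650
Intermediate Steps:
A(-8)*(83 - 349) = (3 - 8)**2*(83 - 349) = (-5)**2*(-266) = 25*(-266) = -6650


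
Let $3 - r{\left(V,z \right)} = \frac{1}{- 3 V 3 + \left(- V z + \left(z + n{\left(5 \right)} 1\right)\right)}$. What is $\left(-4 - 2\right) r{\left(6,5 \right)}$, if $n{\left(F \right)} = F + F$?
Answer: $- \frac{416}{23} \approx -18.087$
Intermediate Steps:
$n{\left(F \right)} = 2 F$
$r{\left(V,z \right)} = 3 - \frac{1}{10 + z - 9 V - V z}$ ($r{\left(V,z \right)} = 3 - \frac{1}{- 3 V 3 + \left(- V z + \left(z + 2 \cdot 5 \cdot 1\right)\right)} = 3 - \frac{1}{- 9 V - \left(-10 - z + V z\right)} = 3 - \frac{1}{- 9 V + \left(10 + z - V z\right)} = 3 - \frac{1}{10 + z - 9 V - V z}$)
$\left(-4 - 2\right) r{\left(6,5 \right)} = \left(-4 - 2\right) \frac{-29 - 15 + 27 \cdot 6 + 3 \cdot 6 \cdot 5}{-10 - 5 + 9 \cdot 6 + 6 \cdot 5} = - 6 \frac{-29 - 15 + 162 + 90}{-10 - 5 + 54 + 30} = - 6 \cdot \frac{1}{69} \cdot 208 = \left(-6\right) \frac{208}{69} = - \frac{416}{23}$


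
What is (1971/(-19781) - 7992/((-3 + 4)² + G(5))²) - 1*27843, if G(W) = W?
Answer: -555155736/19781 ≈ -28065.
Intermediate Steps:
(1971/(-19781) - 7992/((-3 + 4)² + G(5))²) - 1*27843 = (1971/(-19781) - 7992/((-3 + 4)² + 5)²) - 1*27843 = (1971*(-1/19781) - 7992/(1² + 5)²) - 27843 = (-1971/19781 - 7992/(1 + 5)²) - 27843 = (-1971/19781 - 7992/(6²)) - 27843 = (-1971/19781 - 7992/36) - 27843 = (-1971/19781 - 7992*1/36) - 27843 = (-1971/19781 - 222) - 27843 = -4393353/19781 - 27843 = -555155736/19781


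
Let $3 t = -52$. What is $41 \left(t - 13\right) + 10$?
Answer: $- \frac{3701}{3} \approx -1233.7$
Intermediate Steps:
$t = - \frac{52}{3}$ ($t = \frac{1}{3} \left(-52\right) = - \frac{52}{3} \approx -17.333$)
$41 \left(t - 13\right) + 10 = 41 \left(- \frac{52}{3} - 13\right) + 10 = 41 \left(- \frac{91}{3}\right) + 10 = - \frac{3731}{3} + 10 = - \frac{3701}{3}$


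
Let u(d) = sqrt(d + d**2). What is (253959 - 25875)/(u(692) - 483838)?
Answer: -13794463299/29262341336 - 171063*sqrt(13321)/29262341336 ≈ -0.47208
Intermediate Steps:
(253959 - 25875)/(u(692) - 483838) = (253959 - 25875)/(sqrt(692*(1 + 692)) - 483838) = 228084/(sqrt(692*693) - 483838) = 228084/(sqrt(479556) - 483838) = 228084/(6*sqrt(13321) - 483838) = 228084/(-483838 + 6*sqrt(13321))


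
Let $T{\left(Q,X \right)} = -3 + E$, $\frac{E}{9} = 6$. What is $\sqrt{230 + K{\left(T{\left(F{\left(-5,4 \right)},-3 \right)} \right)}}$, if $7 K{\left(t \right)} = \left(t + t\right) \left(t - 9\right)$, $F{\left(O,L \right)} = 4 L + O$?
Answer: $\sqrt{842} \approx 29.017$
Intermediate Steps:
$E = 54$ ($E = 9 \cdot 6 = 54$)
$F{\left(O,L \right)} = O + 4 L$
$T{\left(Q,X \right)} = 51$ ($T{\left(Q,X \right)} = -3 + 54 = 51$)
$K{\left(t \right)} = \frac{2 t \left(-9 + t\right)}{7}$ ($K{\left(t \right)} = \frac{\left(t + t\right) \left(t - 9\right)}{7} = \frac{2 t \left(-9 + t\right)}{7}$)
$\sqrt{230 + K{\left(T{\left(F{\left(-5,4 \right)},-3 \right)} \right)}} = \sqrt{230 + \frac{2}{7} \cdot 51 \left(-9 + 51\right)} = \sqrt{230 + \frac{2}{7} \cdot 51 \cdot 42} = \sqrt{230 + 612} = \sqrt{842}$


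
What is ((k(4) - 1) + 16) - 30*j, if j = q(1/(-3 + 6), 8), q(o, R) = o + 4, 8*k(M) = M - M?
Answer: -115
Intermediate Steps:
k(M) = 0 (k(M) = (M - M)/8 = (⅛)*0 = 0)
q(o, R) = 4 + o
j = 13/3 (j = 4 + 1/(-3 + 6) = 4 + 1/3 = 4 + ⅓ = 13/3 ≈ 4.3333)
((k(4) - 1) + 16) - 30*j = ((0 - 1) + 16) - 30*13/3 = (-1 + 16) - 130 = 15 - 130 = -115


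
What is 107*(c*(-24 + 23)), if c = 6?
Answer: -642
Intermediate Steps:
107*(c*(-24 + 23)) = 107*(6*(-24 + 23)) = 107*(6*(-1)) = 107*(-6) = -642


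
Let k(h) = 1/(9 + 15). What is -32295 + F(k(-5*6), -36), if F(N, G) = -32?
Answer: -32327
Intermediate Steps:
k(h) = 1/24
-32295 + F(k(-5*6), -36) = -32295 - 32 = -32327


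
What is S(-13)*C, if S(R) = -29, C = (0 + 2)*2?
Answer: -116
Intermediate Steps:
C = 4 (C = 2*2 = 4)
S(-13)*C = -29*4 = -116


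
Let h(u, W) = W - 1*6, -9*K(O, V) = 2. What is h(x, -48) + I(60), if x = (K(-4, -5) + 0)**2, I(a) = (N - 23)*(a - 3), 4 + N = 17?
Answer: -624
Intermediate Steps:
N = 13 (N = -4 + 17 = 13)
K(O, V) = -2/9 (K(O, V) = -1/9*2 = -2/9)
I(a) = 30 - 10*a (I(a) = (13 - 23)*(a - 3) = -10*(-3 + a) = 30 - 10*a)
x = 4/81 (x = (-2/9 + 0)**2 = (-2/9)**2 = 4/81 ≈ 0.049383)
h(u, W) = -6 + W (h(u, W) = W - 6 = -6 + W)
h(x, -48) + I(60) = (-6 - 48) + (30 - 10*60) = -54 + (30 - 600) = -54 - 570 = -624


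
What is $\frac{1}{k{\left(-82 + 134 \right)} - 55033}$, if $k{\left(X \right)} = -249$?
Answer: $- \frac{1}{55282} \approx -1.8089 \cdot 10^{-5}$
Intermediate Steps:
$\frac{1}{k{\left(-82 + 134 \right)} - 55033} = \frac{1}{-249 - 55033} = \frac{1}{-55282} = - \frac{1}{55282}$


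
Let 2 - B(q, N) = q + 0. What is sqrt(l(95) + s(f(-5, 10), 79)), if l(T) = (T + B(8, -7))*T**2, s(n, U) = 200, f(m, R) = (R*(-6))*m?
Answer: 5*sqrt(32137) ≈ 896.34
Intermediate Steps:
B(q, N) = 2 - q (B(q, N) = 2 - (q + 0) = 2 - q)
f(m, R) = -6*R*m (f(m, R) = (-6*R)*m = -6*R*m)
l(T) = T**2*(-6 + T) (l(T) = (T + (2 - 1*8))*T**2 = (T + (2 - 8))*T**2 = (T - 6)*T**2 = (-6 + T)*T**2 = T**2*(-6 + T))
sqrt(l(95) + s(f(-5, 10), 79)) = sqrt(95**2*(-6 + 95) + 200) = sqrt(9025*89 + 200) = sqrt(803225 + 200) = sqrt(803425) = 5*sqrt(32137)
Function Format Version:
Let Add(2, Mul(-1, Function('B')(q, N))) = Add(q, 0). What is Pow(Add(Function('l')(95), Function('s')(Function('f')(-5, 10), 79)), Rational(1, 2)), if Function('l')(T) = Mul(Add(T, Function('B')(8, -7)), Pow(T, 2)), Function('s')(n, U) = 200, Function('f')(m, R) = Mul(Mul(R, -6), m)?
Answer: Mul(5, Pow(32137, Rational(1, 2))) ≈ 896.34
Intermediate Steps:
Function('B')(q, N) = Add(2, Mul(-1, q)) (Function('B')(q, N) = Add(2, Mul(-1, Add(q, 0))) = Add(2, Mul(-1, q)))
Function('f')(m, R) = Mul(-6, R, m) (Function('f')(m, R) = Mul(Mul(-6, R), m) = Mul(-6, R, m))
Function('l')(T) = Mul(Pow(T, 2), Add(-6, T)) (Function('l')(T) = Mul(Add(T, Add(2, Mul(-1, 8))), Pow(T, 2)) = Mul(Add(T, Add(2, -8)), Pow(T, 2)) = Mul(Add(T, -6), Pow(T, 2)) = Mul(Add(-6, T), Pow(T, 2)) = Mul(Pow(T, 2), Add(-6, T)))
Pow(Add(Function('l')(95), Function('s')(Function('f')(-5, 10), 79)), Rational(1, 2)) = Pow(Add(Mul(Pow(95, 2), Add(-6, 95)), 200), Rational(1, 2)) = Pow(Add(Mul(9025, 89), 200), Rational(1, 2)) = Pow(Add(803225, 200), Rational(1, 2)) = Pow(803425, Rational(1, 2)) = Mul(5, Pow(32137, Rational(1, 2)))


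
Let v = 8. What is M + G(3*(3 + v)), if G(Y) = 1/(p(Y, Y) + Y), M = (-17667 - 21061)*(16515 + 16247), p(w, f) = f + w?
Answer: -125611866863/99 ≈ -1.2688e+9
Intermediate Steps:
M = -1268806736 (M = -38728*32762 = -1268806736)
G(Y) = 1/(3*Y) (G(Y) = 1/((Y + Y) + Y) = 1/(2*Y + Y) = 1/(3*Y))
M + G(3*(3 + v)) = -1268806736 + 1/(3*((3*(3 + 8)))) = -1268806736 + 1/(3*((3*11))) = -1268806736 + (⅓)/33 = -1268806736 + (⅓)*(1/33) = -1268806736 + 1/99 = -125611866863/99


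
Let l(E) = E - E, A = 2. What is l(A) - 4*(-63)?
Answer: 252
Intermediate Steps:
l(E) = 0
l(A) - 4*(-63) = 0 - 4*(-63) = 0 + 252 = 252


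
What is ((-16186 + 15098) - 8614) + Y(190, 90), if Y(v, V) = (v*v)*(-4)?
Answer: -154102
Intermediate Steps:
Y(v, V) = -4*v**2 (Y(v, V) = v**2*(-4) = -4*v**2)
((-16186 + 15098) - 8614) + Y(190, 90) = ((-16186 + 15098) - 8614) - 4*190**2 = (-1088 - 8614) - 4*36100 = -9702 - 144400 = -154102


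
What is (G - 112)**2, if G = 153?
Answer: 1681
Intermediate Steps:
(G - 112)**2 = (153 - 112)**2 = 41**2 = 1681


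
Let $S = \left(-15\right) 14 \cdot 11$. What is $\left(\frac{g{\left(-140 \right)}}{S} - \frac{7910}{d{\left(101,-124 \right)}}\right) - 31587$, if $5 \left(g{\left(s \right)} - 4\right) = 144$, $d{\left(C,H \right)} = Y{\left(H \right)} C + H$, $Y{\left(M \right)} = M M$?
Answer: $- \frac{20233111009301}{640551450} \approx -31587.0$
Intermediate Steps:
$Y{\left(M \right)} = M^{2}$
$d{\left(C,H \right)} = H + C H^{2}$ ($d{\left(C,H \right)} = H^{2} C + H = C H^{2} + H = H + C H^{2}$)
$S = -2310$ ($S = \left(-210\right) 11 = -2310$)
$g{\left(s \right)} = \frac{164}{5}$ ($g{\left(s \right)} = 4 + \frac{1}{5} \cdot 144 = 4 + \frac{144}{5} = \frac{164}{5}$)
$\left(\frac{g{\left(-140 \right)}}{S} - \frac{7910}{d{\left(101,-124 \right)}}\right) - 31587 = \left(\frac{164}{5 \left(-2310\right)} - \frac{7910}{\left(-124\right) \left(1 + 101 \left(-124\right)\right)}\right) - 31587 = \left(\frac{164}{5} \left(- \frac{1}{2310}\right) - \frac{7910}{\left(-124\right) \left(1 - 12524\right)}\right) - 31587 = \left(- \frac{82}{5775} - \frac{7910}{\left(-124\right) \left(-12523\right)}\right) - 31587 = \left(- \frac{82}{5775} - \frac{7910}{1552852}\right) - 31587 = \left(- \frac{82}{5775} - \frac{565}{110918}\right) - 31587 = - \frac{12358151}{640551450} - 31587 = - \frac{20233111009301}{640551450}$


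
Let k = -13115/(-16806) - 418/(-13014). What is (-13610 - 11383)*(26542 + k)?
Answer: -2686870469006257/4050246 ≈ -6.6338e+8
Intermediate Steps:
k = 29617253/36452214 (k = -13115*(-1/16806) - 418*(-1/13014) = 13115/16806 + 209/6507 = 29617253/36452214 ≈ 0.81250)
(-13610 - 11383)*(26542 + k) = (-13610 - 11383)*(26542 + 29617253/36452214) = -24993*967544281241/36452214 = -2686870469006257/4050246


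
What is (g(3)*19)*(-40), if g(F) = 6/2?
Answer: -2280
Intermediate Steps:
g(F) = 3 (g(F) = 6*(1/2) = 3)
(g(3)*19)*(-40) = (3*19)*(-40) = 57*(-40) = -2280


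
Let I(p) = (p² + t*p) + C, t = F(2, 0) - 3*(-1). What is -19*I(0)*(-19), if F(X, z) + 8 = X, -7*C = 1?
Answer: -361/7 ≈ -51.571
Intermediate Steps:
C = -⅐ (C = -⅐*1 = -⅐ ≈ -0.14286)
F(X, z) = -8 + X
t = -3 (t = (-8 + 2) - 3*(-1) = -6 + 3 = -3)
I(p) = -⅐ + p² - 3*p (I(p) = (p² - 3*p) - ⅐ = -⅐ + p² - 3*p)
-19*I(0)*(-19) = -19*(-⅐ + 0² - 3*0)*(-19) = -19*(-⅐ + 0 + 0)*(-19) = -19*(-⅐)*(-19) = (19/7)*(-19) = -361/7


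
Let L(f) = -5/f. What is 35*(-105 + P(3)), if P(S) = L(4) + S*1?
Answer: -14455/4 ≈ -3613.8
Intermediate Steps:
P(S) = -5/4 + S (P(S) = -5/4 + S*1 = -5*1/4 + S = -5/4 + S)
35*(-105 + P(3)) = 35*(-105 + (-5/4 + 3)) = 35*(-105 + 7/4) = 35*(-413/4) = -14455/4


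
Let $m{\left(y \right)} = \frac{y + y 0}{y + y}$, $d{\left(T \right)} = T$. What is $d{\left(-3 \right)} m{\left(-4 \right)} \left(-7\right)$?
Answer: $\frac{21}{2} \approx 10.5$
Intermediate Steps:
$m{\left(y \right)} = \frac{1}{2}$ ($m{\left(y \right)} = \frac{y + 0}{2 y} = y \frac{1}{2 y} = \frac{1}{2}$)
$d{\left(-3 \right)} m{\left(-4 \right)} \left(-7\right) = \left(-3\right) \frac{1}{2} \left(-7\right) = \left(- \frac{3}{2}\right) \left(-7\right) = \frac{21}{2}$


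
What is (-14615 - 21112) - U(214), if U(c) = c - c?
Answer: -35727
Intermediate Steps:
U(c) = 0
(-14615 - 21112) - U(214) = (-14615 - 21112) - 1*0 = -35727 + 0 = -35727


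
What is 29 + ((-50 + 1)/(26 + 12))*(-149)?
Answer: 8403/38 ≈ 221.13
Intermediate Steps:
29 + ((-50 + 1)/(26 + 12))*(-149) = 29 - 49/38*(-149) = 29 + 7301/38 = 8403/38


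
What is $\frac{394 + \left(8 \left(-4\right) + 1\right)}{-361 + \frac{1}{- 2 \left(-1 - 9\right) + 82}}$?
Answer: $- \frac{37026}{36821} \approx -1.0056$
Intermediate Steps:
$\frac{394 + \left(8 \left(-4\right) + 1\right)}{-361 + \frac{1}{- 2 \left(-1 - 9\right) + 82}} = \frac{394 + \left(-32 + 1\right)}{-361 + \frac{1}{\left(-2\right) \left(-10\right) + 82}} = \frac{394 - 31}{-361 + \frac{1}{20 + 82}} = \frac{363}{-361 + \frac{1}{102}} = \frac{363}{- \frac{36821}{102}} = 363 \left(- \frac{102}{36821}\right) = - \frac{37026}{36821}$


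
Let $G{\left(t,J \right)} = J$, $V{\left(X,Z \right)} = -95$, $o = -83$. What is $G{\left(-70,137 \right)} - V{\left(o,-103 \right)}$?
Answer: $232$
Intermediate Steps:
$G{\left(-70,137 \right)} - V{\left(o,-103 \right)} = 137 - -95 = 137 + 95 = 232$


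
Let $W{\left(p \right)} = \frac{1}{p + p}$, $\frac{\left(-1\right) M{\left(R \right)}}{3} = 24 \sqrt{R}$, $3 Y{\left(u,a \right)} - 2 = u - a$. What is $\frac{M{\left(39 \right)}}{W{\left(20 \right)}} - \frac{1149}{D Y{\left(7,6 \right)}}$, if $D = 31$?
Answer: $- \frac{1149}{31} - 2880 \sqrt{39} \approx -18023.0$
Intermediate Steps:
$Y{\left(u,a \right)} = \frac{2}{3} - \frac{a}{3} + \frac{u}{3}$ ($Y{\left(u,a \right)} = \frac{2}{3} + \frac{u - a}{3} = \frac{2}{3} - \left(- \frac{u}{3} + \frac{a}{3}\right) = \frac{2}{3} - \frac{a}{3} + \frac{u}{3}$)
$M{\left(R \right)} = - 72 \sqrt{R}$ ($M{\left(R \right)} = - 3 \cdot 24 \sqrt{R} = - 72 \sqrt{R}$)
$W{\left(p \right)} = \frac{1}{2 p}$
$\frac{M{\left(39 \right)}}{W{\left(20 \right)}} - \frac{1149}{D Y{\left(7,6 \right)}} = \frac{\left(-72\right) \sqrt{39}}{\frac{1}{2} \cdot \frac{1}{20}} - \frac{1149}{31 \left(\frac{2}{3} - 2 + \frac{1}{3} \cdot 7\right)} = \frac{\left(-72\right) \sqrt{39}}{\frac{1}{2} \cdot \frac{1}{20}} - \frac{1149}{31 \left(\frac{2}{3} - 2 + \frac{7}{3}\right)} = - 72 \sqrt{39} \frac{1}{\frac{1}{40}} - \frac{1149}{31 \cdot 1} = - 72 \sqrt{39} \cdot 40 - \frac{1149}{31} = - 2880 \sqrt{39} - \frac{1149}{31} = - \frac{1149}{31} - 2880 \sqrt{39}$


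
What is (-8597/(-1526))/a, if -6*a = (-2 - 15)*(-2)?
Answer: -25791/25942 ≈ -0.99418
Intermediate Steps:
a = -17/3 (a = -(-2 - 15)*(-2)/6 = -(-17)*(-2)/6 = -⅙*34 = -17/3 ≈ -5.6667)
(-8597/(-1526))/a = (-8597/(-1526))/(-17/3) = -8597*(-1/1526)*(-3/17) = (8597/1526)*(-3/17) = -25791/25942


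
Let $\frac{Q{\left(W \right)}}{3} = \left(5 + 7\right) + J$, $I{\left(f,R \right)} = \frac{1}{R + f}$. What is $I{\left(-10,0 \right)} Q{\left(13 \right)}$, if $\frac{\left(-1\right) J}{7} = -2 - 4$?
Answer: $- \frac{81}{5} \approx -16.2$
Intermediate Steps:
$J = 42$ ($J = - 7 \left(-2 - 4\right) = \left(-7\right) \left(-6\right) = 42$)
$Q{\left(W \right)} = 162$ ($Q{\left(W \right)} = 3 \left(\left(5 + 7\right) + 42\right) = 3 \left(12 + 42\right) = 3 \cdot 54 = 162$)
$I{\left(-10,0 \right)} Q{\left(13 \right)} = \frac{1}{0 - 10} \cdot 162 = \frac{1}{-10} \cdot 162 = \left(- \frac{1}{10}\right) 162 = - \frac{81}{5}$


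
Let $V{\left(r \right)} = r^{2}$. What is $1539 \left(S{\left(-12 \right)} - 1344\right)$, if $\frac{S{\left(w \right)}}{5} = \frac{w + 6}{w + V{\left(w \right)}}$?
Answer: $- \frac{45512847}{22} \approx -2.0688 \cdot 10^{6}$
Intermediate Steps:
$S{\left(w \right)} = \frac{5 \left(6 + w\right)}{w + w^{2}}$ ($S{\left(w \right)} = 5 \frac{w + 6}{w + w^{2}} = 5 \frac{6 + w}{w + w^{2}} = \frac{5 \left(6 + w\right)}{w + w^{2}}$)
$1539 \left(S{\left(-12 \right)} - 1344\right) = 1539 \left(\frac{5 \left(6 - 12\right)}{\left(-12\right) \left(1 - 12\right)} - 1344\right) = 1539 \left(5 \left(- \frac{1}{12}\right) \frac{1}{-11} \left(-6\right) - 1344\right) = 1539 \left(5 \left(- \frac{1}{12}\right) \left(- \frac{1}{11}\right) \left(-6\right) - 1344\right) = 1539 \left(- \frac{5}{22} - 1344\right) = 1539 \left(- \frac{29573}{22}\right) = - \frac{45512847}{22}$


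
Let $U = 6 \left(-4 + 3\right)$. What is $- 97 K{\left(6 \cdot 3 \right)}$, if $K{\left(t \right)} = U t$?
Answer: $10476$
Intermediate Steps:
$U = -6$ ($U = 6 \left(-1\right) = -6$)
$K{\left(t \right)} = - 6 t$
$- 97 K{\left(6 \cdot 3 \right)} = - 97 \left(- 6 \cdot 6 \cdot 3\right) = - 97 \left(\left(-6\right) 18\right) = \left(-97\right) \left(-108\right) = 10476$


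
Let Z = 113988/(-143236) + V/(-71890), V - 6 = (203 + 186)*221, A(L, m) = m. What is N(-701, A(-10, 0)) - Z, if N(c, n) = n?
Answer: 1025465621/514861802 ≈ 1.9917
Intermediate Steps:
V = 85975 (V = 6 + (203 + 186)*221 = 6 + 389*221 = 6 + 85969 = 85975)
Z = -1025465621/514861802 (Z = 113988/(-143236) + 85975/(-71890) = 113988*(-1/143236) + 85975*(-1/71890) = -28497/35809 - 17195/14378 = -1025465621/514861802 ≈ -1.9917)
N(-701, A(-10, 0)) - Z = 0 - 1*(-1025465621/514861802) = 0 + 1025465621/514861802 = 1025465621/514861802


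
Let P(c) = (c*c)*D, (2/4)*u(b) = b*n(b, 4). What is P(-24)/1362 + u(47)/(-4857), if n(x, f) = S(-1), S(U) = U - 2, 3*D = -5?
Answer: -237702/367513 ≈ -0.64679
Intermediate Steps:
D = -5/3 (D = (1/3)*(-5) = -5/3 ≈ -1.6667)
S(U) = -2 + U
n(x, f) = -3 (n(x, f) = -2 - 1 = -3)
u(b) = -6*b (u(b) = 2*(b*(-3)) = 2*(-3*b) = -6*b)
P(c) = -5*c**2/3 (P(c) = (c*c)*(-5/3) = c**2*(-5/3) = -5*c**2/3)
P(-24)/1362 + u(47)/(-4857) = -5/3*(-24)**2/1362 - 6*47/(-4857) = -5/3*576*(1/1362) - 282*(-1/4857) = -960*1/1362 + 94/1619 = -160/227 + 94/1619 = -237702/367513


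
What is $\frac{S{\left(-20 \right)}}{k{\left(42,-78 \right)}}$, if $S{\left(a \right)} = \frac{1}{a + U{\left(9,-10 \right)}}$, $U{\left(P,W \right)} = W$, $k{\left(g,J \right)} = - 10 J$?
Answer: $- \frac{1}{23400} \approx -4.2735 \cdot 10^{-5}$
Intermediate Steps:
$S{\left(a \right)} = \frac{1}{-10 + a}$ ($S{\left(a \right)} = \frac{1}{a - 10} = \frac{1}{-10 + a}$)
$\frac{S{\left(-20 \right)}}{k{\left(42,-78 \right)}} = \frac{1}{\left(-10 - 20\right) \left(\left(-10\right) \left(-78\right)\right)} = \frac{1}{\left(-30\right) 780} = \left(- \frac{1}{30}\right) \frac{1}{780} = - \frac{1}{23400}$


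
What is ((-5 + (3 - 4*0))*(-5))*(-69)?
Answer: -690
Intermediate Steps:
((-5 + (3 - 4*0))*(-5))*(-69) = ((-5 + (3 + 0))*(-5))*(-69) = ((-5 + 3)*(-5))*(-69) = -2*(-5)*(-69) = 10*(-69) = -690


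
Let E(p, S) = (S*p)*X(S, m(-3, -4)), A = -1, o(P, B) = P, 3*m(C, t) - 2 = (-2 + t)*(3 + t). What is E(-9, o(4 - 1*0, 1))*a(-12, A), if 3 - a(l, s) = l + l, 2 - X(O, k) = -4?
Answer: -5832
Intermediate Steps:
m(C, t) = 2/3 + (-2 + t)*(3 + t)/3 (m(C, t) = 2/3 + ((-2 + t)*(3 + t))/3 = 2/3 + (-2 + t)*(3 + t)/3)
X(O, k) = 6 (X(O, k) = 2 - 1*(-4) = 2 + 4 = 6)
a(l, s) = 3 - 2*l (a(l, s) = 3 - (l + l) = 3 - 2*l)
E(p, S) = 6*S*p (E(p, S) = (S*p)*6 = 6*S*p)
E(-9, o(4 - 1*0, 1))*a(-12, A) = (6*(4 - 1*0)*(-9))*(3 - 2*(-12)) = (6*(4 + 0)*(-9))*(3 + 24) = (6*4*(-9))*27 = -216*27 = -5832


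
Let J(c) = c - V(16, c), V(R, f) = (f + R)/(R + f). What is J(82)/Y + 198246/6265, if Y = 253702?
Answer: 50295914157/1589443030 ≈ 31.644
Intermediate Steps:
V(R, f) = 1 (V(R, f) = (R + f)/(R + f) = 1)
J(c) = -1 + c (J(c) = c - 1*1 = c - 1 = -1 + c)
J(82)/Y + 198246/6265 = (-1 + 82)/253702 + 198246/6265 = 81*(1/253702) + 198246*(1/6265) = 81/253702 + 198246/6265 = 50295914157/1589443030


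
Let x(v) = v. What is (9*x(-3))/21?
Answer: -9/7 ≈ -1.2857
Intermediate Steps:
(9*x(-3))/21 = (9*(-3))/21 = -27*1/21 = -9/7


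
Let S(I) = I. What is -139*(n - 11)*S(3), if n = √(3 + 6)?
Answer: 3336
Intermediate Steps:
n = 3 (n = √9 = 3)
-139*(n - 11)*S(3) = -139*(3 - 11)*3 = -(-1112)*3 = -139*(-24) = 3336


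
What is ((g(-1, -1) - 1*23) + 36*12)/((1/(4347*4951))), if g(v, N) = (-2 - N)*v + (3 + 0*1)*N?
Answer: 8759452779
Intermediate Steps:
g(v, N) = 3*N + v*(-2 - N) (g(v, N) = v*(-2 - N) + (3 + 0)*N = v*(-2 - N) + 3*N = 3*N + v*(-2 - N))
((g(-1, -1) - 1*23) + 36*12)/((1/(4347*4951))) = (((-2*(-1) + 3*(-1) - 1*(-1)*(-1)) - 1*23) + 36*12)/((1/(4347*4951))) = (((2 - 3 - 1) - 23) + 432)/(((1/4347)*(1/4951))) = ((-2 - 23) + 432)/(1/21521997) = (-25 + 432)*21521997 = 407*21521997 = 8759452779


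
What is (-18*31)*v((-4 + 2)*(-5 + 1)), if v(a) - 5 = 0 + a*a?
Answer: -38502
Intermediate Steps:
v(a) = 5 + a² (v(a) = 5 + (0 + a*a) = 5 + (0 + a²) = 5 + a²)
(-18*31)*v((-4 + 2)*(-5 + 1)) = (-18*31)*(5 + ((-4 + 2)*(-5 + 1))²) = -558*(5 + (-2*(-4))²) = -558*(5 + 8²) = -558*(5 + 64) = -558*69 = -38502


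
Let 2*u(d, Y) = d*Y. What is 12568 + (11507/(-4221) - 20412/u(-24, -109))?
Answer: 5773964368/460089 ≈ 12550.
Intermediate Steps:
u(d, Y) = Y*d/2 (u(d, Y) = (d*Y)/2 = (Y*d)/2 = Y*d/2)
12568 + (11507/(-4221) - 20412/u(-24, -109)) = 12568 + (11507/(-4221) - 20412/((1/2)*(-109)*(-24))) = 12568 + (11507*(-1/4221) - 20412/1308) = 12568 + (-11507/4221 - 20412*1/1308) = 12568 + (-11507/4221 - 1701/109) = 12568 - 8434184/460089 = 5773964368/460089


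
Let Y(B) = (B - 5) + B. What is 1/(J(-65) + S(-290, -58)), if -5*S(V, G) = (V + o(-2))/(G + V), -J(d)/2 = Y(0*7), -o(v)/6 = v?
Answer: 870/8561 ≈ 0.10162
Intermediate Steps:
o(v) = -6*v
Y(B) = -5 + 2*B (Y(B) = (-5 + B) + B = -5 + 2*B)
J(d) = 10 (J(d) = -2*(-5 + 2*(0*7)) = -2*(-5 + 2*0) = -2*(-5 + 0) = -2*(-5) = 10)
S(V, G) = -(12 + V)/(5*(G + V)) (S(V, G) = -(V - 6*(-2))/(5*(G + V)) = -(V + 12)/(5*(G + V)) = -(12 + V)/(5*(G + V)))
1/(J(-65) + S(-290, -58)) = 1/(10 + (-12 - 1*(-290))/(5*(-58 - 290))) = 1/(10 + (⅕)*(-12 + 290)/(-348)) = 1/(10 + (⅕)*(-1/348)*278) = 1/(10 - 139/870) = 1/(8561/870) = 870/8561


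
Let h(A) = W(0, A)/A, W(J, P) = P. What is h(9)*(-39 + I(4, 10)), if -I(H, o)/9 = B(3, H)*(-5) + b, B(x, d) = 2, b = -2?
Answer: 69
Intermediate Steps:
I(H, o) = 108 (I(H, o) = -9*(2*(-5) - 2) = -9*(-10 - 2) = -9*(-12) = 108)
h(A) = 1 (h(A) = A/A = 1)
h(9)*(-39 + I(4, 10)) = 1*(-39 + 108) = 1*69 = 69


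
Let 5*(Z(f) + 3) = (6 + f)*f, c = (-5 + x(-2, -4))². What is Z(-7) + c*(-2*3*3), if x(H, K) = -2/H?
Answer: -1448/5 ≈ -289.60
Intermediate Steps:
c = 16 (c = (-5 - 2/(-2))² = (-5 - 2*(-½))² = (-5 + 1)² = (-4)² = 16)
Z(f) = -3 + f*(6 + f)/5 (Z(f) = -3 + ((6 + f)*f)/5 = -3 + (f*(6 + f))/5 = -3 + f*(6 + f)/5)
Z(-7) + c*(-2*3*3) = (-3 + (⅕)*(-7)² + (6/5)*(-7)) + 16*(-2*3*3) = (-3 + (⅕)*49 - 42/5) + 16*(-6*3) = (-3 + 49/5 - 42/5) + 16*(-18) = -8/5 - 288 = -1448/5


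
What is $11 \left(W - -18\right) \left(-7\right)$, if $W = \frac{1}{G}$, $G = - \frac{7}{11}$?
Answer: $-1265$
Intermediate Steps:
$G = - \frac{7}{11}$ ($G = \left(-7\right) \frac{1}{11} = - \frac{7}{11} \approx -0.63636$)
$W = - \frac{11}{7}$ ($W = \frac{1}{- \frac{7}{11}} = - \frac{11}{7} \approx -1.5714$)
$11 \left(W - -18\right) \left(-7\right) = 11 \left(- \frac{11}{7} - -18\right) \left(-7\right) = 11 \left(- \frac{11}{7} + 18\right) \left(-7\right) = 11 \cdot \frac{115}{7} \left(-7\right) = \frac{1265}{7} \left(-7\right) = -1265$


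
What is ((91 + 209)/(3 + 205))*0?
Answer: 0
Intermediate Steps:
((91 + 209)/(3 + 205))*0 = (300/208)*0 = (300*(1/208))*0 = (75/52)*0 = 0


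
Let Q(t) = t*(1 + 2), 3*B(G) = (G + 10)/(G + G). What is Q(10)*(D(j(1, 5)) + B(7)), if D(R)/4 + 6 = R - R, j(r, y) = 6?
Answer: -4955/7 ≈ -707.86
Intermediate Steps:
B(G) = (10 + G)/(6*G) (B(G) = ((G + 10)/(G + G))/3 = ((10 + G)/((2*G)))/3 = ((10 + G)*(1/(2*G)))/3 = ((10 + G)/(2*G))/3 = (10 + G)/(6*G))
D(R) = -24 (D(R) = -24 + 4*(R - R) = -24 + 4*0 = -24 + 0 = -24)
Q(t) = 3*t (Q(t) = t*3 = 3*t)
Q(10)*(D(j(1, 5)) + B(7)) = (3*10)*(-24 + (⅙)*(10 + 7)/7) = 30*(-24 + (⅙)*(⅐)*17) = 30*(-24 + 17/42) = 30*(-991/42) = -4955/7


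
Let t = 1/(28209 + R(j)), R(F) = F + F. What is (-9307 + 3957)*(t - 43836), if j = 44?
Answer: 6636286006850/28297 ≈ 2.3452e+8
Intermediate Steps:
R(F) = 2*F
t = 1/28297 (t = 1/(28209 + 2*44) = 1/(28209 + 88) = 1/28297 ≈ 3.5339e-5)
(-9307 + 3957)*(t - 43836) = (-9307 + 3957)*(1/28297 - 43836) = -5350*(-1240427291/28297) = 6636286006850/28297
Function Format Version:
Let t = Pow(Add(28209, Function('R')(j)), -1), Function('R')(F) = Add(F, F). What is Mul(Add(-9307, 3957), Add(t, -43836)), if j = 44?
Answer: Rational(6636286006850, 28297) ≈ 2.3452e+8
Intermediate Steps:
Function('R')(F) = Mul(2, F)
t = Rational(1, 28297) (t = Pow(Add(28209, Mul(2, 44)), -1) = Pow(Add(28209, 88), -1) = Pow(28297, -1) = Rational(1, 28297) ≈ 3.5339e-5)
Mul(Add(-9307, 3957), Add(t, -43836)) = Mul(Add(-9307, 3957), Add(Rational(1, 28297), -43836)) = Mul(-5350, Rational(-1240427291, 28297)) = Rational(6636286006850, 28297)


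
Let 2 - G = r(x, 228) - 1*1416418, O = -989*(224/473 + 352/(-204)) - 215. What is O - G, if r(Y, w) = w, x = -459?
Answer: -793909727/561 ≈ -1.4152e+6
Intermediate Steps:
O = 573985/561 (O = -989*(224*(1/473) + 352*(-1/204)) - 215 = -989*(224/473 - 88/51) - 215 = -989*(-30200/24123) - 215 = 694600/561 - 215 = 573985/561 ≈ 1023.1)
G = 1416192 (G = 2 - (228 - 1*1416418) = 2 - (228 - 1416418) = 2 - 1*(-1416190) = 2 + 1416190 = 1416192)
O - G = 573985/561 - 1*1416192 = 573985/561 - 1416192 = -793909727/561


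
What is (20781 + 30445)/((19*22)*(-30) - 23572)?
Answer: -25613/18056 ≈ -1.4185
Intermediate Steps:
(20781 + 30445)/((19*22)*(-30) - 23572) = 51226/(418*(-30) - 23572) = 51226/(-12540 - 23572) = 51226/(-36112) = 51226*(-1/36112) = -25613/18056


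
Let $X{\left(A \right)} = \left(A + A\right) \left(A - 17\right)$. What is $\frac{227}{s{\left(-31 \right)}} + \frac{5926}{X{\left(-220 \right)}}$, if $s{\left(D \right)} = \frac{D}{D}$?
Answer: $\frac{11838743}{52140} \approx 227.06$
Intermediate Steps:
$X{\left(A \right)} = 2 A \left(-17 + A\right)$
$s{\left(D \right)} = 1$
$\frac{227}{s{\left(-31 \right)}} + \frac{5926}{X{\left(-220 \right)}} = \frac{227}{1} + \frac{5926}{2 \left(-220\right) \left(-17 - 220\right)} = 227 \cdot 1 + \frac{5926}{2 \left(-220\right) \left(-237\right)} = 227 + \frac{5926}{104280} = 227 + 5926 \cdot \frac{1}{104280} = 227 + \frac{2963}{52140} = \frac{11838743}{52140}$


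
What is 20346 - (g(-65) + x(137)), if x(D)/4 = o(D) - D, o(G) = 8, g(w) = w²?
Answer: 16637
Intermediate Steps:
x(D) = 32 - 4*D (x(D) = 4*(8 - D) = 32 - 4*D)
20346 - (g(-65) + x(137)) = 20346 - ((-65)² + (32 - 4*137)) = 20346 - (4225 + (32 - 548)) = 20346 - (4225 - 516) = 20346 - 1*3709 = 20346 - 3709 = 16637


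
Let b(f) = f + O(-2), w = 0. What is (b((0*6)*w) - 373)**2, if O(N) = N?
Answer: 140625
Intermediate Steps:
b(f) = -2 + f (b(f) = f - 2 = -2 + f)
(b((0*6)*w) - 373)**2 = ((-2 + (0*6)*0) - 373)**2 = ((-2 + 0*0) - 373)**2 = ((-2 + 0) - 373)**2 = (-2 - 373)**2 = (-375)**2 = 140625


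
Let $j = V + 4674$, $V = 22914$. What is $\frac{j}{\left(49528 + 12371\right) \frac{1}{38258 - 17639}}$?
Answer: $\frac{189612324}{20633} \approx 9189.8$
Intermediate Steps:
$j = 27588$ ($j = 22914 + 4674 = 27588$)
$\frac{j}{\left(49528 + 12371\right) \frac{1}{38258 - 17639}} = \frac{27588}{\left(49528 + 12371\right) \frac{1}{38258 - 17639}} = \frac{27588}{61899 \cdot \frac{1}{20619}} = \frac{27588}{\frac{20633}{6873}} = 27588 \cdot \frac{6873}{20633} = \frac{189612324}{20633}$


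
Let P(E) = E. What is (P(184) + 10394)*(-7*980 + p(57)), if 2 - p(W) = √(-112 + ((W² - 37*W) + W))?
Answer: -72543924 - 10578*√1085 ≈ -7.2892e+7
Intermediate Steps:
p(W) = 2 - √(-112 + W² - 36*W) (p(W) = 2 - √(-112 + ((W² - 37*W) + W)) = 2 - √(-112 + (W² - 36*W)) = 2 - √(-112 + W² - 36*W))
(P(184) + 10394)*(-7*980 + p(57)) = (184 + 10394)*(-7*980 + (2 - √(-112 + 57² - 36*57))) = 10578*(-6860 + (2 - √(-112 + 3249 - 2052))) = 10578*(-6860 + (2 - √1085)) = 10578*(-6858 - √1085) = -72543924 - 10578*√1085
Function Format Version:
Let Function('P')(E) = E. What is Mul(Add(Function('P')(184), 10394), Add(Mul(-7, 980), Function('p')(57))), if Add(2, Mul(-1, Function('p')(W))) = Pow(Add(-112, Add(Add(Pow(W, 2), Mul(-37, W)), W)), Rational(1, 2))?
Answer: Add(-72543924, Mul(-10578, Pow(1085, Rational(1, 2)))) ≈ -7.2892e+7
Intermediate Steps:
Function('p')(W) = Add(2, Mul(-1, Pow(Add(-112, Pow(W, 2), Mul(-36, W)), Rational(1, 2)))) (Function('p')(W) = Add(2, Mul(-1, Pow(Add(-112, Add(Add(Pow(W, 2), Mul(-37, W)), W)), Rational(1, 2)))) = Add(2, Mul(-1, Pow(Add(-112, Add(Pow(W, 2), Mul(-36, W))), Rational(1, 2)))) = Add(2, Mul(-1, Pow(Add(-112, Pow(W, 2), Mul(-36, W)), Rational(1, 2)))))
Mul(Add(Function('P')(184), 10394), Add(Mul(-7, 980), Function('p')(57))) = Mul(Add(184, 10394), Add(Mul(-7, 980), Add(2, Mul(-1, Pow(Add(-112, Pow(57, 2), Mul(-36, 57)), Rational(1, 2)))))) = Mul(10578, Add(-6860, Add(2, Mul(-1, Pow(Add(-112, 3249, -2052), Rational(1, 2)))))) = Mul(10578, Add(-6860, Add(2, Mul(-1, Pow(1085, Rational(1, 2)))))) = Mul(10578, Add(-6858, Mul(-1, Pow(1085, Rational(1, 2))))) = Add(-72543924, Mul(-10578, Pow(1085, Rational(1, 2))))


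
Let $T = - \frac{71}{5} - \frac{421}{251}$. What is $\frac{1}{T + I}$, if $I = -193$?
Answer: $- \frac{1255}{262141} \approx -0.0047875$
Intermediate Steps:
$T = - \frac{19926}{1255}$ ($T = \left(-71\right) \frac{1}{5} - \frac{421}{251} = - \frac{71}{5} - \frac{421}{251} = - \frac{19926}{1255} \approx -15.877$)
$\frac{1}{T + I} = \frac{1}{- \frac{19926}{1255} - 193} = \frac{1}{- \frac{262141}{1255}} = - \frac{1255}{262141}$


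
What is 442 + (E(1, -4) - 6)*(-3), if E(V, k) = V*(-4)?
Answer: 472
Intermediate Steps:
E(V, k) = -4*V
442 + (E(1, -4) - 6)*(-3) = 442 + (-4*1 - 6)*(-3) = 442 + (-4 - 6)*(-3) = 442 - 10*(-3) = 442 + 30 = 472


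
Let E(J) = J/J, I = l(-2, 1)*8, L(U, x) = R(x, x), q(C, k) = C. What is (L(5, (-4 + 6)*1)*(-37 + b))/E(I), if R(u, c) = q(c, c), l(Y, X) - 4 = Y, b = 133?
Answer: 192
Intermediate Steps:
l(Y, X) = 4 + Y
R(u, c) = c
L(U, x) = x
I = 16 (I = (4 - 2)*8 = 2*8 = 16)
E(J) = 1
(L(5, (-4 + 6)*1)*(-37 + b))/E(I) = (((-4 + 6)*1)*(-37 + 133))/1 = ((2*1)*96)*1 = (2*96)*1 = 192*1 = 192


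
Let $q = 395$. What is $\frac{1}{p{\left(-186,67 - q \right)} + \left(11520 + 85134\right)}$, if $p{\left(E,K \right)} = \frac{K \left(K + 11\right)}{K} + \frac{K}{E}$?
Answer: $\frac{93}{8959505} \approx 1.038 \cdot 10^{-5}$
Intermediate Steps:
$p{\left(E,K \right)} = 11 + K + \frac{K}{E}$ ($p{\left(E,K \right)} = \frac{K \left(11 + K\right)}{K} + \frac{K}{E} = \left(11 + K\right) + \frac{K}{E} = 11 + K + \frac{K}{E}$)
$\frac{1}{p{\left(-186,67 - q \right)} + \left(11520 + 85134\right)} = \frac{1}{\left(11 + \left(67 - 395\right) + \frac{67 - 395}{-186}\right) + \left(11520 + 85134\right)} = \frac{1}{\left(11 + \left(67 - 395\right) + \left(67 - 395\right) \left(- \frac{1}{186}\right)\right) + 96654} = \frac{1}{\left(11 - 328 - - \frac{164}{93}\right) + 96654} = \frac{1}{\left(11 - 328 + \frac{164}{93}\right) + 96654} = \frac{1}{- \frac{29317}{93} + 96654} = \frac{1}{\frac{8959505}{93}} = \frac{93}{8959505}$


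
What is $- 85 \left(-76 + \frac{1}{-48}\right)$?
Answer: $\frac{310165}{48} \approx 6461.8$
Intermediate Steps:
$- 85 \left(-76 + \frac{1}{-48}\right) = - 85 \left(-76 - \frac{1}{48}\right) = \left(-85\right) \left(- \frac{3649}{48}\right) = \frac{310165}{48}$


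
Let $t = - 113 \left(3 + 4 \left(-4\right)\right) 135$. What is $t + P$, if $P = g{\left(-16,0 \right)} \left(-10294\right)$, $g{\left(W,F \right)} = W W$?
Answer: $-2436949$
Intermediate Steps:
$g{\left(W,F \right)} = W^{2}$
$P = -2635264$ ($P = \left(-16\right)^{2} \left(-10294\right) = 256 \left(-10294\right) = -2635264$)
$t = 198315$ ($t = - 113 \left(3 - 16\right) 135 = \left(-113\right) \left(-13\right) 135 = 1469 \cdot 135 = 198315$)
$t + P = 198315 - 2635264 = -2436949$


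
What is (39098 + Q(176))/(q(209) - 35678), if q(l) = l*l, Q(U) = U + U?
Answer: 39450/8003 ≈ 4.9294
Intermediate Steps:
Q(U) = 2*U
q(l) = l²
(39098 + Q(176))/(q(209) - 35678) = (39098 + 2*176)/(209² - 35678) = (39098 + 352)/(43681 - 35678) = 39450/8003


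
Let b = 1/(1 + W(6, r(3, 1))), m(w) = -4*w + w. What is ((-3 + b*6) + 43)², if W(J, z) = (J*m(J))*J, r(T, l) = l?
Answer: 669463876/418609 ≈ 1599.3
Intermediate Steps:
m(w) = -3*w
W(J, z) = -3*J³ (W(J, z) = (J*(-3*J))*J = (-3*J²)*J = -3*J³)
b = -1/647 (b = 1/(1 - 3*6³) = 1/(1 - 3*216) = 1/(1 - 648) = 1/(-647) = -1/647 ≈ -0.0015456)
((-3 + b*6) + 43)² = ((-3 - 1/647*6) + 43)² = ((-3 - 6/647) + 43)² = (-1947/647 + 43)² = (25874/647)² = 669463876/418609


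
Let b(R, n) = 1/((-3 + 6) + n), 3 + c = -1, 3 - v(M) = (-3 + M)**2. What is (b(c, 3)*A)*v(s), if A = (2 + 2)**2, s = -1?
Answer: -104/3 ≈ -34.667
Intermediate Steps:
v(M) = 3 - (-3 + M)**2
A = 16 (A = 4**2 = 16)
c = -4 (c = -3 - 1 = -4)
b(R, n) = 1/(3 + n)
(b(c, 3)*A)*v(s) = (16/(3 + 3))*(3 - (-3 - 1)**2) = (16/6)*(3 - 1*(-4)**2) = ((1/6)*16)*(3 - 1*16) = 8*(3 - 16)/3 = (8/3)*(-13) = -104/3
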